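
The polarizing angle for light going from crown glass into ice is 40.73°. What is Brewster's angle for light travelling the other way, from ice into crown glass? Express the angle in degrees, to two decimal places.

The two Brewster angles are complementary: θ_B' = 90° − θ_B = 90° − 40.73° = 49.27°.

θ_B' ≈ 49.27°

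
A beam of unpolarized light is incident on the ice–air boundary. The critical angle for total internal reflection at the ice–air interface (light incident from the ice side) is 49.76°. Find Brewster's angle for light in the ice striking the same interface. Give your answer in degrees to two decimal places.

θ_B ≈ 37.36°

At the critical angle sin θ_c = n₂/n₁, giving n₂/n₁ = sin 49.76° = 0.7633.
Then tan θ_B = n₂/n₁ = 0.7633, so θ_B = arctan 0.7633 = 37.36°.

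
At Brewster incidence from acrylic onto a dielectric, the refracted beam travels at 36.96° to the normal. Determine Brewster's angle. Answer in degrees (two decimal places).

θ_B ≈ 53.04°

At Brewster's angle the reflected and refracted rays are perpendicular, so θ_B + θ_t = 90°.
θ_B = 90° − 36.96° = 53.04°.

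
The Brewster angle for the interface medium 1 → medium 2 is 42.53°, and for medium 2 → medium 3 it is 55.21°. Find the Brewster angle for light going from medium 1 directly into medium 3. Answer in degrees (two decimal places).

tan θ_B(1→2) = n₂/n₁ = tan 42.53° = 0.9173.
tan θ_B(2→3) = n₃/n₂ = tan 55.21° = 1.4393.
n₃/n₁ = 1.3203. Then tan θ_B(1→3) = n₃/n₁, so θ_B(1→3) = arctan(1.3203) = 52.86°.

θ_B ≈ 52.86°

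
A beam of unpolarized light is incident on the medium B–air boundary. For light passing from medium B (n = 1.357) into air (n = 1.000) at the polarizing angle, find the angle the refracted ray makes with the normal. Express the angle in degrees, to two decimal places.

θ_t ≈ 53.61°

First find Brewster's angle: tan θ_B = 1.000/1.357 = 0.7369, giving θ_B = 36.39°.
At Brewster's angle the reflected and refracted rays are perpendicular, so θ_t = 90° − θ_B = 90° − 36.39° = 53.61°.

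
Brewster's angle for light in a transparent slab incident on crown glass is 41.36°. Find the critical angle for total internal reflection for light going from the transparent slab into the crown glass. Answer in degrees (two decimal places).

n₂/n₁ = tan 41.36° = 0.8804; the critical angle satisfies sin θ_c = n₂/n₁.
θ_c = arcsin(0.8804) = 61.69°.

θ_c ≈ 61.69°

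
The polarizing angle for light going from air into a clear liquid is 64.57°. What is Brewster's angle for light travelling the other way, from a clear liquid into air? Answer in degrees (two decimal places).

The two Brewster angles are complementary: θ_B' = 90° − θ_B = 90° − 64.57° = 25.43°.

θ_B' ≈ 25.43°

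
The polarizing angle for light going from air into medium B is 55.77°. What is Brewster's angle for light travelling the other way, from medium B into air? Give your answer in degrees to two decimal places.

Reversing the direction swaps n₁ and n₂, so tan θ_B' = 1/tan θ_B and θ_B' = 90° − θ_B.
Hence θ_B' = 90° − 55.77° = 34.23°.

θ_B' ≈ 34.23°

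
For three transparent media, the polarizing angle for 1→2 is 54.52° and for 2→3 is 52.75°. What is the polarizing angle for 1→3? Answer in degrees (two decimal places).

n₂/n₁ = tan 54.52° = 1.4030 and n₃/n₂ = tan 52.75° = 1.3151.
Multiplying, n₃/n₁ = 1.4030 × 1.3151 = 1.8450, and θ_B(1→3) = arctan 1.8450 = 61.54°.

θ_B ≈ 61.54°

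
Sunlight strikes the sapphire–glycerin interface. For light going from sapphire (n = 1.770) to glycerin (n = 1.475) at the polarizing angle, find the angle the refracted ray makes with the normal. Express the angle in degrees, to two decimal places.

θ_B = arctan(n₂/n₁) = arctan(1.475/1.770) = 39.81°.
The refracted ray is perpendicular to the reflected ray, so θ_t = 90° − θ_B = 50.19°.

θ_t ≈ 50.19°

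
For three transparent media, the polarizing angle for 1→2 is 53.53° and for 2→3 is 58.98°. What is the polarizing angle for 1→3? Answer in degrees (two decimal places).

tan θ_B(1→2) = n₂/n₁ = tan 53.53° = 1.3529.
tan θ_B(2→3) = n₃/n₂ = tan 58.98° = 1.6630.
n₃/n₁ = 2.2498. Then tan θ_B(1→3) = n₃/n₁, so θ_B(1→3) = arctan(2.2498) = 66.04°.

θ_B ≈ 66.04°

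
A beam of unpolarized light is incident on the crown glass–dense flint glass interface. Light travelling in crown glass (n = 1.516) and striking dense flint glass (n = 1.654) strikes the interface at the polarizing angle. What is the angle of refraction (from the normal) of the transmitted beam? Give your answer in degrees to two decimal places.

First find Brewster's angle: tan θ_B = 1.654/1.516 = 1.0910, giving θ_B = 47.49°.
Since θ_B + θ_t = 90° at Brewster incidence, θ_t = 90° − 47.49° = 42.51°.

θ_t ≈ 42.51°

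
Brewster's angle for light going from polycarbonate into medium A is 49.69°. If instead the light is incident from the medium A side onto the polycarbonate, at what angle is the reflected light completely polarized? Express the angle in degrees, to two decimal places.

θ_B' ≈ 40.31°

Reversing the direction swaps n₁ and n₂, so tan θ_B' = 1/tan θ_B and θ_B' = 90° − θ_B.
Hence θ_B' = 90° − 49.69° = 40.31°.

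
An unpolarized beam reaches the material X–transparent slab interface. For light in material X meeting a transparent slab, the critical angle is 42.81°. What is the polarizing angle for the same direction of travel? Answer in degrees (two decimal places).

θ_B ≈ 34.20°

n₂/n₁ = sin θ_c = sin 42.81° = 0.6796.
tan θ_B equals the same ratio, so θ_B = arctan(0.6796) = 34.20°.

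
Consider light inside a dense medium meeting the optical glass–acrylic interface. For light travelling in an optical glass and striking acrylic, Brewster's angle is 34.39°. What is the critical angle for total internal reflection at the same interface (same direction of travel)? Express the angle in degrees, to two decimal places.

tan θ_B = n₂/n₁ = tan 34.39° = 0.6845.
Total internal reflection: sin θ_c = n₂/n₁ = 0.6845.
θ_c = arcsin(0.6845) = 43.19°.

θ_c ≈ 43.19°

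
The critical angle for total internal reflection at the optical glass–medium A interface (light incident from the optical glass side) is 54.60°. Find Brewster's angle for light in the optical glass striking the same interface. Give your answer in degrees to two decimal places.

θ_B ≈ 39.18°

sin θ_c = n₂/n₁, so n₂/n₁ = sin 54.60° = 0.8151.
Brewster: tan θ_B = n₂/n₁ = 0.8151.
θ_B = arctan(0.8151) = 39.18°.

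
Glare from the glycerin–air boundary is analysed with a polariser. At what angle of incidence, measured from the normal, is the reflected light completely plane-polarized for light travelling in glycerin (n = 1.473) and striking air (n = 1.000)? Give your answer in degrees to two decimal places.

Brewster's condition: tan θ_B = n₂/n₁ = 1.000/1.473 = 0.6789.
So θ_B = arctan 0.6789 = 34.17°.

θ_B ≈ 34.17°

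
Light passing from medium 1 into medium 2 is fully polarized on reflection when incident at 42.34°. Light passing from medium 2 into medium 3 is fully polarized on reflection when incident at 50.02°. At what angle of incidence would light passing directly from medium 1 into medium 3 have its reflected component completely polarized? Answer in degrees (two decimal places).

n₂/n₁ = tan 42.34° = 0.9112 and n₃/n₂ = tan 50.02° = 1.1926.
So n₃/n₁ = (n₂/n₁)(n₃/n₂) = 0.9112 × 1.1926 = 1.0867.
θ_B(1→3) = arctan(1.0867) = 47.38°.

θ_B ≈ 47.38°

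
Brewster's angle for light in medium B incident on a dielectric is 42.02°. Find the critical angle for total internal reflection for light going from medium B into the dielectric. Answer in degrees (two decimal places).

θ_c ≈ 64.29°

From Brewster, n₂/n₁ = tan θ_B = tan 42.02° = 0.9010.
Then sin θ_c = n₂/n₁ = 0.9010, so θ_c = arcsin 0.9010 = 64.29°.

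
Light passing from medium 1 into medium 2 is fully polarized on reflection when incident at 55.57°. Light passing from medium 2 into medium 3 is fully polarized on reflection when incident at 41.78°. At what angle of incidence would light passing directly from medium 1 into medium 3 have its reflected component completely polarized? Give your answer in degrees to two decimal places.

θ_B ≈ 52.50°

n₂/n₁ = tan 55.57° = 1.4588 and n₃/n₂ = tan 41.78° = 0.8935.
n₃/n₁ = 1.3034. Then tan θ_B(1→3) = n₃/n₁, so θ_B(1→3) = arctan(1.3034) = 52.50°.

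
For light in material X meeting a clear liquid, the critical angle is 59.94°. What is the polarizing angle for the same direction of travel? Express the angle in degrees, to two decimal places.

θ_B ≈ 40.88°

At the critical angle sin θ_c = n₂/n₁, giving n₂/n₁ = sin 59.94° = 0.8655.
Then tan θ_B = n₂/n₁ = 0.8655, so θ_B = arctan 0.8655 = 40.88°.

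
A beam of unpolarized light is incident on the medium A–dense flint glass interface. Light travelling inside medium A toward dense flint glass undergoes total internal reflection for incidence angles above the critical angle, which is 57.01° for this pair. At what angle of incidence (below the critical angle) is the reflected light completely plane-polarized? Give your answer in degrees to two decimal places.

At the critical angle sin θ_c = n₂/n₁, giving n₂/n₁ = sin 57.01° = 0.8388.
Then tan θ_B = n₂/n₁ = 0.8388, so θ_B = arctan 0.8388 = 39.99°.

θ_B ≈ 39.99°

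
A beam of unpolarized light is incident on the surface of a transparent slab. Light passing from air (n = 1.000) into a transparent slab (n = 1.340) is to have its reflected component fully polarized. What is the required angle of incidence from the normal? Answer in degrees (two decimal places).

The reflected p-component vanishes when tan θ_B = n₂/n₁.
tan θ_B = n₂/n₁ = 1.340/1.000 = 1.3400. Taking the arctangent, θ_B = 53.27°.

θ_B ≈ 53.27°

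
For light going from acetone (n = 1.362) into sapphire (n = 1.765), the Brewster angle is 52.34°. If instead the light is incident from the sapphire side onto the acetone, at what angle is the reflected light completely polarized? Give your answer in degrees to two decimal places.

Reversing the direction swaps n₁ and n₂, so tan θ_B' = 1/tan θ_B and θ_B' = 90° − θ_B.
Hence θ_B' = 90° − 52.34° = 37.66°.

θ_B' ≈ 37.66°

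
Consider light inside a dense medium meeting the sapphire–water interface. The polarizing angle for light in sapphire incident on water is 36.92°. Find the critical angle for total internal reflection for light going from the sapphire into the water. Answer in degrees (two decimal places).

tan θ_B = n₂/n₁ = tan 36.92° = 0.7514.
Total internal reflection: sin θ_c = n₂/n₁ = 0.7514.
θ_c = arcsin(0.7514) = 48.71°.

θ_c ≈ 48.71°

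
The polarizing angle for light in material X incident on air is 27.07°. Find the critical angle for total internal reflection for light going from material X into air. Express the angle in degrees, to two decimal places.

n₂/n₁ = tan 27.07° = 0.5111; the critical angle satisfies sin θ_c = n₂/n₁.
θ_c = arcsin(0.5111) = 30.73°.

θ_c ≈ 30.73°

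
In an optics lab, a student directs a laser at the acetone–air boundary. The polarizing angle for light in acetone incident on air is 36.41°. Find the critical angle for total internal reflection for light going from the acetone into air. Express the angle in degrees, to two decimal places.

From Brewster, n₂/n₁ = tan θ_B = tan 36.41° = 0.7375.
Then sin θ_c = n₂/n₁ = 0.7375, so θ_c = arcsin 0.7375 = 47.52°.

θ_c ≈ 47.52°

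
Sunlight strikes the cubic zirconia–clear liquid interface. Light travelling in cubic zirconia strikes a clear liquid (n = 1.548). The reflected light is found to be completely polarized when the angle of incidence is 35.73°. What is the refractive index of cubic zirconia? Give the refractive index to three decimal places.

n ≈ 2.152

Full polarization of the reflected beam means tan θ_B = n₂/n₁, where n₁ is the incident medium (cubic zirconia).
n₁ = n₂ / tan θ_B = 1.548 / tan 35.73° = 2.152.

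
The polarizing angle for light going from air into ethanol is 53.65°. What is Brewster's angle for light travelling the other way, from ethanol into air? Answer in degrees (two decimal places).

θ_B' ≈ 36.35°

Reversing the direction swaps n₁ and n₂, so tan θ_B' = 1/tan θ_B and θ_B' = 90° − θ_B.
Hence θ_B' = 90° − 53.65° = 36.35°.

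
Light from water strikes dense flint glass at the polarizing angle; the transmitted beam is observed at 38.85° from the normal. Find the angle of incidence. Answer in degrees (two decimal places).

θ_B ≈ 51.15°

At Brewster's angle the reflected and refracted rays are perpendicular, so θ_B + θ_t = 90°.
θ_B = 90° − 38.85° = 51.15°.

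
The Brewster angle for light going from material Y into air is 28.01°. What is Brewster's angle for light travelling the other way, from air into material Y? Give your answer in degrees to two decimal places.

θ_B' ≈ 61.99°

The two Brewster angles are complementary: θ_B' = 90° − θ_B = 90° − 28.01° = 61.99°.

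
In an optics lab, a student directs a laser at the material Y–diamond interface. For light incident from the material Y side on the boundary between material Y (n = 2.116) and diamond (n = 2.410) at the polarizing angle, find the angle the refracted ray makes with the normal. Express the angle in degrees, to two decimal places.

tan θ_B = n₂/n₁ = 2.410/2.116 = 1.1389, so θ_B = 48.72°.
The refracted ray is perpendicular to the reflected ray, so θ_t = 90° − θ_B = 41.28°.

θ_t ≈ 41.28°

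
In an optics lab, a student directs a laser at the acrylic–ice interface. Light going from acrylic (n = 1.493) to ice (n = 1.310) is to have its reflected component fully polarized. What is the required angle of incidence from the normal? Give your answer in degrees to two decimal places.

θ_B ≈ 41.26°

Brewster's condition: tan θ_B = n₂/n₁ = 1.310/1.493 = 0.8774. Taking the arctangent, θ_B = 41.26°.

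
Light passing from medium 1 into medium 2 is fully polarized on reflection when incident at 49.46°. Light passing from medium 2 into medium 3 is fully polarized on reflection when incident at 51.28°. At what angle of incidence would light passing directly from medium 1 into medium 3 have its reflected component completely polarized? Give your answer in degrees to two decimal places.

tan θ_B(1→2) = n₂/n₁ = tan 49.46° = 1.1692.
tan θ_B(2→3) = n₃/n₂ = tan 51.28° = 1.2473.
So n₃/n₁ = (n₂/n₁)(n₃/n₂) = 1.1692 × 1.2473 = 1.4584.
θ_B(1→3) = arctan(1.4584) = 55.56°.

θ_B ≈ 55.56°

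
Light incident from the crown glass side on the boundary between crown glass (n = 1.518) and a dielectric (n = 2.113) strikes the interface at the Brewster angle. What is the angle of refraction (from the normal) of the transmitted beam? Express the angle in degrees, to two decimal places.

First find Brewster's angle: tan θ_B = 2.113/1.518 = 1.3920, giving θ_B = 54.31°.
Since θ_B + θ_t = 90° at Brewster incidence, θ_t = 90° − 54.31° = 35.69°.

θ_t ≈ 35.69°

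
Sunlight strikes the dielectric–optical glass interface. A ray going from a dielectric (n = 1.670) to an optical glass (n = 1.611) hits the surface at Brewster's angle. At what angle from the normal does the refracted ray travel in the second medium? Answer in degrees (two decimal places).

θ_t ≈ 46.03°

tan θ_B = n₂/n₁ = 1.611/1.670 = 0.9647, so θ_B = 43.97°.
The refracted ray is perpendicular to the reflected ray, so θ_t = 90° − θ_B = 46.03°.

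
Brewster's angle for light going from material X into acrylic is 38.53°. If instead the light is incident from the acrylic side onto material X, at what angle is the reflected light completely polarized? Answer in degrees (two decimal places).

θ_B' ≈ 51.47°

The two Brewster angles are complementary: θ_B' = 90° − θ_B = 90° − 38.53° = 51.47°.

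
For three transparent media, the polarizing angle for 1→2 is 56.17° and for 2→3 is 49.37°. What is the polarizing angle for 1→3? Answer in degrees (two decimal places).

θ_B ≈ 60.10°

Each Brewster angle gives a ratio: n₂/n₁ = tan 56.17° = 1.4921, n₃/n₂ = tan 49.37° = 1.1655.
n₃/n₁ = 1.7390. Then tan θ_B(1→3) = n₃/n₁, so θ_B(1→3) = arctan(1.7390) = 60.10°.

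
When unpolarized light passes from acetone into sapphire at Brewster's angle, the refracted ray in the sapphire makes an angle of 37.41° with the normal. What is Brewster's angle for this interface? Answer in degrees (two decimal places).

θ_B ≈ 52.59°

At Brewster's angle the reflected and refracted rays are perpendicular, so θ_B + θ_t = 90°.
θ_B = 90° − 37.41° = 52.59°.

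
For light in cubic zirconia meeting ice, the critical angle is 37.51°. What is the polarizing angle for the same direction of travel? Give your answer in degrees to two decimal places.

sin θ_c = n₂/n₁, so n₂/n₁ = sin 37.51° = 0.6089.
Brewster: tan θ_B = n₂/n₁ = 0.6089.
θ_B = arctan(0.6089) = 31.34°.

θ_B ≈ 31.34°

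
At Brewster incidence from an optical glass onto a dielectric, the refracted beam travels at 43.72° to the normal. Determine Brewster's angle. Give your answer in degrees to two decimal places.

θ_B ≈ 46.28°

Since the reflected and refracted rays are at right angles at the polarizing angle, θ_B + θ_t = 90°.
θ_B = 90° − 43.72° = 46.28°.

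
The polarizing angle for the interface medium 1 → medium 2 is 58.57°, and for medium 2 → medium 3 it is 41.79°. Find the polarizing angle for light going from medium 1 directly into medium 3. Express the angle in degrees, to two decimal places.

θ_B ≈ 55.64°

n₂/n₁ = tan 58.57° = 1.6363 and n₃/n₂ = tan 41.79° = 0.8938.
n₃/n₁ = 1.4625. Then tan θ_B(1→3) = n₃/n₁, so θ_B(1→3) = arctan(1.4625) = 55.64°.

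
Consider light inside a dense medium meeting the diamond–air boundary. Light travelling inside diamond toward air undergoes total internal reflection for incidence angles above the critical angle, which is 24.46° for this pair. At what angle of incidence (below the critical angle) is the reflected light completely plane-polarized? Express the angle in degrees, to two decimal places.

θ_B ≈ 22.49°

sin θ_c = n₂/n₁, so n₂/n₁ = sin 24.46° = 0.4141.
Brewster: tan θ_B = n₂/n₁ = 0.4141.
θ_B = arctan(0.4141) = 22.49°.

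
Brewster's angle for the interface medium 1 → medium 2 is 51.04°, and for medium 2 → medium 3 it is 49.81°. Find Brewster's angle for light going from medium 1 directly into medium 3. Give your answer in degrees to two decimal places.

θ_B ≈ 55.66°

tan θ_B(1→2) = n₂/n₁ = tan 51.04° = 1.2367.
tan θ_B(2→3) = n₃/n₂ = tan 49.81° = 1.1838.
Multiplying, n₃/n₁ = 1.2367 × 1.1838 = 1.4639, and θ_B(1→3) = arctan 1.4639 = 55.66°.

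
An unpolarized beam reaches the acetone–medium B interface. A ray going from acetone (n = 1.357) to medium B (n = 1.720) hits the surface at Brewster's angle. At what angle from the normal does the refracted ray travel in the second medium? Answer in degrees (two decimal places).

θ_B = arctan(n₂/n₁) = arctan(1.720/1.357) = 51.73°.
Since θ_B + θ_t = 90° at Brewster incidence, θ_t = 90° − 51.73° = 38.27°.

θ_t ≈ 38.27°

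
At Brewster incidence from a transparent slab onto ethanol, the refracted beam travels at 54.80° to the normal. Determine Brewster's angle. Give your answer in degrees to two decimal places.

Since the reflected and refracted rays are at right angles at the polarizing angle, θ_B + θ_t = 90°.
So θ_B = 90° − θ_t = 90° − 54.80° = 35.20°.

θ_B ≈ 35.20°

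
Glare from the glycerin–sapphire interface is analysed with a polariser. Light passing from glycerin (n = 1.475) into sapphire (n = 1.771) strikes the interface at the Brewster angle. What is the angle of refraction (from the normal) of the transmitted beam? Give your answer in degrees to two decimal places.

θ_t ≈ 39.79°

First find Brewster's angle: tan θ_B = 1.771/1.475 = 1.2007, giving θ_B = 50.21°.
The refracted ray is perpendicular to the reflected ray, so θ_t = 90° − θ_B = 39.79°.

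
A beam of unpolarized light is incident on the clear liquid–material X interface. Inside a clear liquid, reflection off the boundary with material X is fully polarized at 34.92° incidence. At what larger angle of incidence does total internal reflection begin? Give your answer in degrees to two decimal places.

θ_c ≈ 44.28°

tan θ_B = n₂/n₁ = tan 34.92° = 0.6981.
Total internal reflection: sin θ_c = n₂/n₁ = 0.6981.
θ_c = arcsin(0.6981) = 44.28°.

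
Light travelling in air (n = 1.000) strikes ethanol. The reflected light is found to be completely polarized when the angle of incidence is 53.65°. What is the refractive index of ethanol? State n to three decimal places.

n ≈ 1.359

At Brewster's angle, tan θ_B = n₂/n₁ with n₁ on the incident side (air) and n₂ on the transmitted side (ethanol).
n₂ = n₁ tan θ_B = 1.000 × tan 53.65° = 1.359.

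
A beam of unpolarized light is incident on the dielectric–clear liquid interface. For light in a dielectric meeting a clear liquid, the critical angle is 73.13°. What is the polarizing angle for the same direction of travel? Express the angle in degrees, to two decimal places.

n₂/n₁ = sin θ_c = sin 73.13° = 0.9570.
tan θ_B equals the same ratio, so θ_B = arctan(0.9570) = 43.74°.

θ_B ≈ 43.74°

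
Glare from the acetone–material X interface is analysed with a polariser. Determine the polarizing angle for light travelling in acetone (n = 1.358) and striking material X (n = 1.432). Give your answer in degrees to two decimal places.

tan θ_B = n₂/n₁ = 1.432/1.358 = 1.0545.
So θ_B = arctan 1.0545 = 46.52°.

θ_B ≈ 46.52°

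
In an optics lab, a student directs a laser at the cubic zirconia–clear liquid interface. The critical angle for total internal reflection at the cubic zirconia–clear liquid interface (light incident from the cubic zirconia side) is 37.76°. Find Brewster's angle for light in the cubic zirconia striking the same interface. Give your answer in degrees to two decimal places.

n₂/n₁ = sin θ_c = sin 37.76° = 0.6124.
tan θ_B equals the same ratio, so θ_B = arctan(0.6124) = 31.48°.

θ_B ≈ 31.48°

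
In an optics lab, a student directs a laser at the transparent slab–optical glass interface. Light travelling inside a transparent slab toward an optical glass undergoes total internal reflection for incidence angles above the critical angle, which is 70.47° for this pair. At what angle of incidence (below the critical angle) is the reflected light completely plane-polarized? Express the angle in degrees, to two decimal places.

θ_B ≈ 43.30°

At the critical angle sin θ_c = n₂/n₁, giving n₂/n₁ = sin 70.47° = 0.9425.
Then tan θ_B = n₂/n₁ = 0.9425, so θ_B = arctan 0.9425 = 43.30°.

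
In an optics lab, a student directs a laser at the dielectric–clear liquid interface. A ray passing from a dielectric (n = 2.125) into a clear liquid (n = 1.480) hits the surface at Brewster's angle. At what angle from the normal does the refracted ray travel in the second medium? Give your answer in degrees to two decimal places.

First find Brewster's angle: tan θ_B = 1.480/2.125 = 0.6965, giving θ_B = 34.86°.
The refracted ray is perpendicular to the reflected ray, so θ_t = 90° − θ_B = 55.14°.

θ_t ≈ 55.14°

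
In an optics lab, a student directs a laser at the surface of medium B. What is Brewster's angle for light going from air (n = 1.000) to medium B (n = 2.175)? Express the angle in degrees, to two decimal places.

tan θ_B = n₂/n₁ = 2.175/1.000 = 2.1750. Taking the arctangent, θ_B = 65.31°.

θ_B ≈ 65.31°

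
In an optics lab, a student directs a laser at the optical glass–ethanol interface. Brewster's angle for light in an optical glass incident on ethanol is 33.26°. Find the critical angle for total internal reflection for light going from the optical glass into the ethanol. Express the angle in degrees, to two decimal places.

From Brewster, n₂/n₁ = tan θ_B = tan 33.26° = 0.6559.
Then sin θ_c = n₂/n₁ = 0.6559, so θ_c = arcsin 0.6559 = 40.99°.

θ_c ≈ 40.99°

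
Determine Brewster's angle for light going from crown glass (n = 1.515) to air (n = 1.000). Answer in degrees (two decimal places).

Here n₂/n₁ = 1.000/1.515 = 0.6601, and Brewster's law gives tan θ_B = n₂/n₁. Taking the arctangent, θ_B = 33.43°.

θ_B ≈ 33.43°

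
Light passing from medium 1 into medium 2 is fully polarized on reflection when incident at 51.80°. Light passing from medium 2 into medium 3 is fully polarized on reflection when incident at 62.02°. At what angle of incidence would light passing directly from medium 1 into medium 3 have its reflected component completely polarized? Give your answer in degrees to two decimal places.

tan θ_B(1→2) = n₂/n₁ = tan 51.80° = 1.2708.
tan θ_B(2→3) = n₃/n₂ = tan 62.02° = 1.8823.
Multiplying, n₃/n₁ = 1.2708 × 1.8823 = 2.3920, and θ_B(1→3) = arctan 2.3920 = 67.31°.

θ_B ≈ 67.31°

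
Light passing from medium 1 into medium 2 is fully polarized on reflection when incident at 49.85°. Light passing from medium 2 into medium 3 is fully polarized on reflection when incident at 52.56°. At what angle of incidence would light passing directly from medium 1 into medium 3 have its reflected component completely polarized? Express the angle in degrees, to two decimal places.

θ_B ≈ 57.14°

n₂/n₁ = tan 49.85° = 1.1854 and n₃/n₂ = tan 52.56° = 1.3061.
n₃/n₁ = 1.5482. Then tan θ_B(1→3) = n₃/n₁, so θ_B(1→3) = arctan(1.5482) = 57.14°.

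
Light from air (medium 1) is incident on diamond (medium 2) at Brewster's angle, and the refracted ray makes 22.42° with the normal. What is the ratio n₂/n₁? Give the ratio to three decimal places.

θ_B + θ_t = 90°, so θ_B = 90° − 22.42° = 67.58°.
tan θ_B = n₂/n₁, so n₂/n₁ = tan 67.58° = 2.424.

n₂/n₁ ≈ 2.424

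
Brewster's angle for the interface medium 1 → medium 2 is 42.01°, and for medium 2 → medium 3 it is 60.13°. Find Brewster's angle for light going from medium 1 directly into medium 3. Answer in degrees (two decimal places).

tan θ_B(1→2) = n₂/n₁ = tan 42.01° = 0.9007.
tan θ_B(2→3) = n₃/n₂ = tan 60.13° = 1.7412.
Multiplying, n₃/n₁ = 0.9007 × 1.7412 = 1.5683, and θ_B(1→3) = arctan 1.5683 = 57.48°.

θ_B ≈ 57.48°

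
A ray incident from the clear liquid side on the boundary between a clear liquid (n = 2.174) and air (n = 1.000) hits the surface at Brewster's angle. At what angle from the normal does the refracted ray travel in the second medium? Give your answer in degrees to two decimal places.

θ_B = arctan(n₂/n₁) = arctan(1.000/2.174) = 24.70°.
Since θ_B + θ_t = 90° at Brewster incidence, θ_t = 90° − 24.70° = 65.30°.

θ_t ≈ 65.30°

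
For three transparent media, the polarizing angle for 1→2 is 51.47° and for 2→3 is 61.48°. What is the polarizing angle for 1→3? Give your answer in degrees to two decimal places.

θ_B ≈ 66.60°

n₂/n₁ = tan 51.47° = 1.2558 and n₃/n₂ = tan 61.48° = 1.8402.
Multiplying, n₃/n₁ = 1.2558 × 1.8402 = 2.3110, and θ_B(1→3) = arctan 2.3110 = 66.60°.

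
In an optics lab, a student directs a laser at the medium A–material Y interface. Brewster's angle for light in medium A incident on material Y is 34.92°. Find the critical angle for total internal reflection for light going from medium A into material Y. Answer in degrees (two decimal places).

tan θ_B = n₂/n₁ = tan 34.92° = 0.6981.
Total internal reflection: sin θ_c = n₂/n₁ = 0.6981.
θ_c = arcsin(0.6981) = 44.28°.

θ_c ≈ 44.28°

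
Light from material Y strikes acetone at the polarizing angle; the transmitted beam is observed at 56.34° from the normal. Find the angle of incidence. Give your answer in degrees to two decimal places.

θ_B ≈ 33.66°

Since the reflected and refracted rays are at right angles at the polarizing angle, θ_B + θ_t = 90°.
θ_B = 90° − 56.34° = 33.66°.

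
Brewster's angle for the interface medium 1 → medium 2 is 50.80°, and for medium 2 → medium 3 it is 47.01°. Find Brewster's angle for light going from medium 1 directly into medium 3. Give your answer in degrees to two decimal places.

tan θ_B(1→2) = n₂/n₁ = tan 50.80° = 1.2261.
tan θ_B(2→3) = n₃/n₂ = tan 47.01° = 1.0727.
n₃/n₁ = 1.3153. Then tan θ_B(1→3) = n₃/n₁, so θ_B(1→3) = arctan(1.3153) = 52.76°.

θ_B ≈ 52.76°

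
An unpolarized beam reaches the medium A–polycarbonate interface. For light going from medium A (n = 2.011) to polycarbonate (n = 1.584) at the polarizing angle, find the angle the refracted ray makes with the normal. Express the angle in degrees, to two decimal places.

θ_B = arctan(n₂/n₁) = arctan(1.584/2.011) = 38.23°.
Since θ_B + θ_t = 90° at Brewster incidence, θ_t = 90° − 38.23° = 51.77°.

θ_t ≈ 51.77°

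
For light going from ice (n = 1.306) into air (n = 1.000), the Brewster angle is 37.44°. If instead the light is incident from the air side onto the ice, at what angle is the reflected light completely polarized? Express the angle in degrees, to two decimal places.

The two Brewster angles are complementary: θ_B' = 90° − θ_B = 90° − 37.44° = 52.56°.

θ_B' ≈ 52.56°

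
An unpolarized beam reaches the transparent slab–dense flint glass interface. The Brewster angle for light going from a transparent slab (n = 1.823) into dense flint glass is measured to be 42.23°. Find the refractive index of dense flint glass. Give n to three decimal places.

n ≈ 1.655

Brewster's law: tan θ_B = n₂/n₁ (light incident in a transparent slab, refracted into dense flint glass).
n₂ = n₁ tan θ_B = 1.823 × tan 42.23° = 1.655.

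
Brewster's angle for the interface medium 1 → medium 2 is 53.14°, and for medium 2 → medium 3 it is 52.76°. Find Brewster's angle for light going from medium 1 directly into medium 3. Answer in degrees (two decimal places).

θ_B ≈ 60.32°

Each Brewster angle gives a ratio: n₂/n₁ = tan 53.14° = 1.3338, n₃/n₂ = tan 52.76° = 1.3155.
So n₃/n₁ = (n₂/n₁)(n₃/n₂) = 1.3338 × 1.3155 = 1.7547.
θ_B(1→3) = arctan(1.7547) = 60.32°.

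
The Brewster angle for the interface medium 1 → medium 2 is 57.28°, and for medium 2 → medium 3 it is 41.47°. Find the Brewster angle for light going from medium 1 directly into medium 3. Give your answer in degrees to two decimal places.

θ_B ≈ 53.98°

n₂/n₁ = tan 57.28° = 1.5565 and n₃/n₂ = tan 41.47° = 0.8838.
n₃/n₁ = 1.3756. Then tan θ_B(1→3) = n₃/n₁, so θ_B(1→3) = arctan(1.3756) = 53.98°.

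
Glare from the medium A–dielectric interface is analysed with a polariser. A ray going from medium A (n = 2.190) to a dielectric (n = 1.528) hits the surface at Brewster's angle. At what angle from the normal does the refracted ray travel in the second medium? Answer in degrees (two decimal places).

θ_t ≈ 55.10°

tan θ_B = n₂/n₁ = 1.528/2.190 = 0.6977, so θ_B = 34.90°.
At Brewster's angle the reflected and refracted rays are perpendicular, so θ_t = 90° − θ_B = 90° − 34.90° = 55.10°.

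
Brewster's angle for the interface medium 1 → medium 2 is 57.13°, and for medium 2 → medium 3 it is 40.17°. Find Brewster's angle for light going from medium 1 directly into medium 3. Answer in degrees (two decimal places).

θ_B ≈ 52.57°

tan θ_B(1→2) = n₂/n₁ = tan 57.13° = 1.5475.
tan θ_B(2→3) = n₃/n₂ = tan 40.17° = 0.8442.
So n₃/n₁ = (n₂/n₁)(n₃/n₂) = 1.5475 × 0.8442 = 1.3064.
θ_B(1→3) = arctan(1.3064) = 52.57°.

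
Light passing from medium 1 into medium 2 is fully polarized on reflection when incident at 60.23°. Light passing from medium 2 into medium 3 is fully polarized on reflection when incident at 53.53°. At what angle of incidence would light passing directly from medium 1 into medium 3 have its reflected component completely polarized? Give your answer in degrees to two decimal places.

Each Brewster angle gives a ratio: n₂/n₁ = tan 60.23° = 1.7482, n₃/n₂ = tan 53.53° = 1.3529.
Multiplying, n₃/n₁ = 1.7482 × 1.3529 = 2.3652, and θ_B(1→3) = arctan 2.3652 = 67.08°.

θ_B ≈ 67.08°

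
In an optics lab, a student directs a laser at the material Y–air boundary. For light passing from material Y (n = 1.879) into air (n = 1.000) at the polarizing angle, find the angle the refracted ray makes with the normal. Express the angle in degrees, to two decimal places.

θ_B = arctan(n₂/n₁) = arctan(1.000/1.879) = 28.02°.
The refracted ray is perpendicular to the reflected ray, so θ_t = 90° − θ_B = 61.98°.

θ_t ≈ 61.98°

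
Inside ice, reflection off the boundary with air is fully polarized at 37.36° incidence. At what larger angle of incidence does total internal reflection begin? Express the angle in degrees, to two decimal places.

n₂/n₁ = tan 37.36° = 0.7635; the critical angle satisfies sin θ_c = n₂/n₁.
θ_c = arcsin(0.7635) = 49.77°.

θ_c ≈ 49.77°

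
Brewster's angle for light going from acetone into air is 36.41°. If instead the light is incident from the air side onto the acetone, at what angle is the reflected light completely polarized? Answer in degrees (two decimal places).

Reversing the direction swaps n₁ and n₂, so tan θ_B' = 1/tan θ_B and θ_B' = 90° − θ_B.
Hence θ_B' = 90° − 36.41° = 53.59°.

θ_B' ≈ 53.59°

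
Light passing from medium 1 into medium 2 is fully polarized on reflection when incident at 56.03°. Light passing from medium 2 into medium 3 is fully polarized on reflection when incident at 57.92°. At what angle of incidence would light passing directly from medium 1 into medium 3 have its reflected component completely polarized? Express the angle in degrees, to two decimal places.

θ_B ≈ 67.11°

Each Brewster angle gives a ratio: n₂/n₁ = tan 56.03° = 1.4842, n₃/n₂ = tan 57.92° = 1.5954.
n₃/n₁ = 2.3679. Then tan θ_B(1→3) = n₃/n₁, so θ_B(1→3) = arctan(2.3679) = 67.11°.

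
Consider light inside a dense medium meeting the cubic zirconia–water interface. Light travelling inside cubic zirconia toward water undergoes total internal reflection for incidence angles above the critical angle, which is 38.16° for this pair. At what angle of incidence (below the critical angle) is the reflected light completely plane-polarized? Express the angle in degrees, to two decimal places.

At the critical angle sin θ_c = n₂/n₁, giving n₂/n₁ = sin 38.16° = 0.6179.
Then tan θ_B = n₂/n₁ = 0.6179, so θ_B = arctan 0.6179 = 31.71°.

θ_B ≈ 31.71°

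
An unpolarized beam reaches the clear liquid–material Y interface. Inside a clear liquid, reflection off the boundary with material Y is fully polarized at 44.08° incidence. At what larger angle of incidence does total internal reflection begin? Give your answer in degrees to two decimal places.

From Brewster, n₂/n₁ = tan θ_B = tan 44.08° = 0.9684.
Then sin θ_c = n₂/n₁ = 0.9684, so θ_c = arcsin 0.9684 = 75.56°.

θ_c ≈ 75.56°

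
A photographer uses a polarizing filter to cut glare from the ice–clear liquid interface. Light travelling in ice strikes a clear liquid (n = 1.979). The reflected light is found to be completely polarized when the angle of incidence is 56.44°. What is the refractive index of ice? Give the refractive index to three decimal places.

n ≈ 1.313

Full polarization of the reflected beam means tan θ_B = n₂/n₁, where n₁ is the incident medium (ice).
n₁ = n₂ / tan θ_B = 1.979 / tan 56.44° = 1.313.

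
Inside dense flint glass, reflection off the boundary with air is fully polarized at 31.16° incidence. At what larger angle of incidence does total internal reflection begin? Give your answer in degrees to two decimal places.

n₂/n₁ = tan 31.16° = 0.6047; the critical angle satisfies sin θ_c = n₂/n₁.
θ_c = arcsin(0.6047) = 37.20°.

θ_c ≈ 37.20°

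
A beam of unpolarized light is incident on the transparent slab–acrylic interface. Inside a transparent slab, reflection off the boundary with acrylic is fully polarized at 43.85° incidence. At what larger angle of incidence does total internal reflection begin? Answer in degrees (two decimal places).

θ_c ≈ 73.87°

tan θ_B = n₂/n₁ = tan 43.85° = 0.9606.
Total internal reflection: sin θ_c = n₂/n₁ = 0.9606.
θ_c = arcsin(0.9606) = 73.87°.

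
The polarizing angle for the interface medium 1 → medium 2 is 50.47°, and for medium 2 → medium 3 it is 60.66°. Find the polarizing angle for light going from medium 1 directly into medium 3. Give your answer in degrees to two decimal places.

θ_B ≈ 65.12°

tan θ_B(1→2) = n₂/n₁ = tan 50.47° = 1.2118.
tan θ_B(2→3) = n₃/n₂ = tan 60.66° = 1.7791.
Multiplying, n₃/n₁ = 1.2118 × 1.7791 = 2.1559, and θ_B(1→3) = arctan 2.1559 = 65.12°.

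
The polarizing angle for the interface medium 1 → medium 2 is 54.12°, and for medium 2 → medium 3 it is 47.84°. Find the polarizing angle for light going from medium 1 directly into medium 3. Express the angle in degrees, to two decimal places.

θ_B ≈ 56.78°

Each Brewster angle gives a ratio: n₂/n₁ = tan 54.12° = 1.3825, n₃/n₂ = tan 47.84° = 1.1044.
So n₃/n₁ = (n₂/n₁)(n₃/n₂) = 1.3825 × 1.1044 = 1.5268.
θ_B(1→3) = arctan(1.5268) = 56.78°.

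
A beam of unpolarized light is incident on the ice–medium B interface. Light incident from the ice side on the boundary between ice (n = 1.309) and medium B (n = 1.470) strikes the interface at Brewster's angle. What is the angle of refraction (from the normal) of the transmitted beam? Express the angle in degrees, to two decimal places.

θ_t ≈ 41.68°

First find Brewster's angle: tan θ_B = 1.470/1.309 = 1.1230, giving θ_B = 48.32°.
At Brewster's angle the reflected and refracted rays are perpendicular, so θ_t = 90° − θ_B = 90° − 48.32° = 41.68°.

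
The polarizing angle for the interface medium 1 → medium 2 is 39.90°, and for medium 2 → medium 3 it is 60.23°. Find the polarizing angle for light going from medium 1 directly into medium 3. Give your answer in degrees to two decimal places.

θ_B ≈ 55.62°

tan θ_B(1→2) = n₂/n₁ = tan 39.90° = 0.8361.
tan θ_B(2→3) = n₃/n₂ = tan 60.23° = 1.7482.
n₃/n₁ = 1.4617. Then tan θ_B(1→3) = n₃/n₁, so θ_B(1→3) = arctan(1.4617) = 55.62°.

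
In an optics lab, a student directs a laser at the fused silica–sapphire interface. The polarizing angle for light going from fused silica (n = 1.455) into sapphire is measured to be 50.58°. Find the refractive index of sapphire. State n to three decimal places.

n ≈ 1.770

At the polarizing angle, tan θ_B = n₂/n₁ with n₁ on the incident side (fused silica) and n₂ on the transmitted side (sapphire).
n₂ = n₁ tan θ_B = 1.455 × tan 50.58° = 1.770.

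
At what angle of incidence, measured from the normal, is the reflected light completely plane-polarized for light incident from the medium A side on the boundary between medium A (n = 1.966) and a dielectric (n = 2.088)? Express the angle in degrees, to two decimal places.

Brewster's condition: tan θ_B = n₂/n₁ = 2.088/1.966 = 1.0621. Taking the arctangent, θ_B = 46.72°.

θ_B ≈ 46.72°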